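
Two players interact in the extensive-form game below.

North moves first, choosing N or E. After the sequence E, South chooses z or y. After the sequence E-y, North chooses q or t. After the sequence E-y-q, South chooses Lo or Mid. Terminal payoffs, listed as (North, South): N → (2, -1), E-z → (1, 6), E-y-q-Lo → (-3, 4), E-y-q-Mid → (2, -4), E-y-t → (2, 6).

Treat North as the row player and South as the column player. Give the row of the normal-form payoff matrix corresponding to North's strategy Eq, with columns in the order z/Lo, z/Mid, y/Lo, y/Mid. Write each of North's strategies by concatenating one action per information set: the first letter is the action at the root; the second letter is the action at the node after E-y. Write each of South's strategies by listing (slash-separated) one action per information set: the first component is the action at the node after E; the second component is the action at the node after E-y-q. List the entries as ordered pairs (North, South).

(1,6) (1,6) (-3,4) (2,-4)

vs z/Lo: North plays E → South plays z at [E] → (1, 6)
vs z/Mid: North plays E → South plays z at [E] → (1, 6)
vs y/Lo: North plays E → South plays y at [E] → North plays q at [E-y] → South plays Lo at [E-y-q] → (-3, 4)
vs y/Mid: North plays E → South plays y at [E] → North plays q at [E-y] → South plays Mid at [E-y-q] → (2, -4)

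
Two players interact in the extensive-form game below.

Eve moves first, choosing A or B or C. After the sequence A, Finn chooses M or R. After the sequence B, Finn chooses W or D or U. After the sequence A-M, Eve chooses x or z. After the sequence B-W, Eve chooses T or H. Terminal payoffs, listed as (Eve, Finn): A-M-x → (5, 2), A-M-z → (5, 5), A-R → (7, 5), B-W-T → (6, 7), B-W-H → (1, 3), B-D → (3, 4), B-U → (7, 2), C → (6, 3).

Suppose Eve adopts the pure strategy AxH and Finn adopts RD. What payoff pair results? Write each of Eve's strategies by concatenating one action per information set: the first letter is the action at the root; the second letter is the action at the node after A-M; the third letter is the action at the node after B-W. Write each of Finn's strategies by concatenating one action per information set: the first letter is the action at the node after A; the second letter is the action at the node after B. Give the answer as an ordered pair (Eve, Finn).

(7, 5)

Trace the play path from the root:
  Eve plays A
  Finn plays R at [A]
→ terminal payoff (7, 5).
(Eve's choice at the node after A-M is never reached on this path, so it doesn't affect the outcome.)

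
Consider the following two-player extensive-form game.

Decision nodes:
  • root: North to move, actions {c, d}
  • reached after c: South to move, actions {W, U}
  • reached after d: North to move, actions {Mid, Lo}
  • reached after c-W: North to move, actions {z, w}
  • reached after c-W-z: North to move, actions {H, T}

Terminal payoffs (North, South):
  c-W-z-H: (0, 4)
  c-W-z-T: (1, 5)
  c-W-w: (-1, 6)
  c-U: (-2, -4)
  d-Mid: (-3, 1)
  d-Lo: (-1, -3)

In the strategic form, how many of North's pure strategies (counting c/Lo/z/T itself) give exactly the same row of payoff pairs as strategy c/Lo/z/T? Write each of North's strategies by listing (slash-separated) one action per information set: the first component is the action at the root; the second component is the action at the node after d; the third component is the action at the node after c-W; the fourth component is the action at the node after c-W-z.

2

Row for c/Lo/z/T (columns W, U): (1,5) (-2,-4).
Under c/Lo/z/T, North's choice at the node after d can never be reached regardless of what South does, so varying those choices leaves every outcome unchanged.
Holding the reachable choices fixed and varying the unreachable one freely already gives 2 equivalent strategies.
No other strategy reproduces this row, so those 2 are the full class: c/Mid/z/T, c/Lo/z/T.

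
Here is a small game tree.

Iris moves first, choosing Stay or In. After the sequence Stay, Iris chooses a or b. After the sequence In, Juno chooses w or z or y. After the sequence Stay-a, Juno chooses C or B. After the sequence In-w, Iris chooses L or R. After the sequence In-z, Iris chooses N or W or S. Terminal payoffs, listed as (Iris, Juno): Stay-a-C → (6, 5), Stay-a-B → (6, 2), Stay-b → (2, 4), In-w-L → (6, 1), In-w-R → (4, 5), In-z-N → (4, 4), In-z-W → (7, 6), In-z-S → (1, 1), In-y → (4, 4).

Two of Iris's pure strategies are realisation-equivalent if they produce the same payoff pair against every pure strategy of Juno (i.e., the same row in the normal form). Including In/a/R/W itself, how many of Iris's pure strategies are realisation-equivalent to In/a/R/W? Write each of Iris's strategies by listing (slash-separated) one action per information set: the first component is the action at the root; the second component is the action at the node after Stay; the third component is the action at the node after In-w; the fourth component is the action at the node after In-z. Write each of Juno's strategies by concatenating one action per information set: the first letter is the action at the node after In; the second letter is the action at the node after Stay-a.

Row for In/a/R/W (columns wC, wB, zC, zB, yC, yB): (4,5) (4,5) (7,6) (7,6) (4,4) (4,4).
Under In/a/R/W, Iris's choice at the node after Stay can never be reached regardless of what Juno does, so varying those choices leaves every outcome unchanged.
Holding the reachable choices fixed and varying the unreachable one freely already gives 2 equivalent strategies.
No other strategy reproduces this row, so those 2 are the full class: In/a/R/W, In/b/R/W.

2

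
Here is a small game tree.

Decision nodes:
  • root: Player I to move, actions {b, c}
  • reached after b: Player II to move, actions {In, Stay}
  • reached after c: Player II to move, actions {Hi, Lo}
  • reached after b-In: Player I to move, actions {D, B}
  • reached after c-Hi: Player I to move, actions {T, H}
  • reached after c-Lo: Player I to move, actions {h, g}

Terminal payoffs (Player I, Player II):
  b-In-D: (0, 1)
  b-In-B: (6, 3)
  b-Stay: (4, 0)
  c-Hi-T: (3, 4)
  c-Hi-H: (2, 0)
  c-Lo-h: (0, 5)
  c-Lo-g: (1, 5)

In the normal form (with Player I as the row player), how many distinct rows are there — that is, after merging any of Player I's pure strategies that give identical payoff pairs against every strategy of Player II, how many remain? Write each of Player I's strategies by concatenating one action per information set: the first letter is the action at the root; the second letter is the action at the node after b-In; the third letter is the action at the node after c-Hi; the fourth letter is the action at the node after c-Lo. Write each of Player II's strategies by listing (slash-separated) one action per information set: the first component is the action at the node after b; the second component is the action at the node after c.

Player I has 16 pure strategies: bDTh, bDTg, bDHh, bDHg, bBTh, bBTg, bBHh, bBHg, cDTh, cDTg, cDHh, cDHg, cBTh, cBTg, cBHh, cBHg. Columns: In/Hi, In/Lo, Stay/Hi, Stay/Lo.
{bDTh, bDTg, bDHh, bDHg} → row (0,1) (0,1) (4,0) (4,0)
{bBTh, bBTg, bBHh, bBHg} → row (6,3) (6,3) (4,0) (4,0)
{cDTh, cBTh} → row (3,4) (0,5) (3,4) (0,5)
{cDTg, cBTg} → row (3,4) (1,5) (3,4) (1,5)
{cDHh, cBHh} → row (2,0) (0,5) (2,0) (0,5)
{cDHg, cBHg} → row (2,0) (1,5) (2,0) (1,5)
That's 6 distinct rows out of 16 strategies.

6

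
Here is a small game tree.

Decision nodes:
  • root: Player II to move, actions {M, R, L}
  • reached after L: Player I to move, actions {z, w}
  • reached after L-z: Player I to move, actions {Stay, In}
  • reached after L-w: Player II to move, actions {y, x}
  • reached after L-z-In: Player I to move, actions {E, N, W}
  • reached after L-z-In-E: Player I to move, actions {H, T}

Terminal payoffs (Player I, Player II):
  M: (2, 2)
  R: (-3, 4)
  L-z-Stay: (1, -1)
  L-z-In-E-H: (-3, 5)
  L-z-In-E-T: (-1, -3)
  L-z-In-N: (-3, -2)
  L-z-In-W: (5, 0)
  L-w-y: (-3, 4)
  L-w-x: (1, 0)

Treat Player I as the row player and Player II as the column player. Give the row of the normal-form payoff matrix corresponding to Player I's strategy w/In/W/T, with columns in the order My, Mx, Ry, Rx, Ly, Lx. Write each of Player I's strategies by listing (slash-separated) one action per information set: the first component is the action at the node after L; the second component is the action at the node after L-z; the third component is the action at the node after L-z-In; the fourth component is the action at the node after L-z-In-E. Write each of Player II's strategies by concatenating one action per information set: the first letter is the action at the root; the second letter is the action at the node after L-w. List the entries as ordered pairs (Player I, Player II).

(2,2) (2,2) (-3,4) (-3,4) (-3,4) (1,0)

vs My: Player II plays M → (2, 2)
vs Mx: Player II plays M → (2, 2)
vs Ry: Player II plays R → (-3, 4)
vs Rx: Player II plays R → (-3, 4)
vs Ly: Player II plays L → Player I plays w at [L] → Player II plays y at [L-w] → (-3, 4)
vs Lx: Player II plays L → Player I plays w at [L] → Player II plays x at [L-w] → (1, 0)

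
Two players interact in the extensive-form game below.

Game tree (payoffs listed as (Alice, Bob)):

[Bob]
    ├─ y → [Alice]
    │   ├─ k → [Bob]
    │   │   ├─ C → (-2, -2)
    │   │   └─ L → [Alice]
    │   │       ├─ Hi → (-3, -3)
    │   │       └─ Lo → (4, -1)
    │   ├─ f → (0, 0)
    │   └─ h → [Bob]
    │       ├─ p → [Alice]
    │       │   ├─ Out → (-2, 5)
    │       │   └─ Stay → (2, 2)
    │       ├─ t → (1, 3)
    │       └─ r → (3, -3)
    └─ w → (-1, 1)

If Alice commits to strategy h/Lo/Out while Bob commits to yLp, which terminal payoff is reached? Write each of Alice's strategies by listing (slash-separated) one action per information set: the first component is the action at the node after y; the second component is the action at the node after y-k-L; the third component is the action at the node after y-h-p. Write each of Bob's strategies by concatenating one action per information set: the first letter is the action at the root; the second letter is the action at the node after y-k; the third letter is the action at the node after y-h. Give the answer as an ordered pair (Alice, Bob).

Trace the play path from the root:
  Bob plays y
  Alice plays h at [y]
  Bob plays p at [y-h]
  Alice plays Out at [y-h-p]
→ terminal payoff (-2, 5).
(Alice's choice at the node after y-k-L is never reached on this path, so it doesn't affect the outcome.)

(-2, 5)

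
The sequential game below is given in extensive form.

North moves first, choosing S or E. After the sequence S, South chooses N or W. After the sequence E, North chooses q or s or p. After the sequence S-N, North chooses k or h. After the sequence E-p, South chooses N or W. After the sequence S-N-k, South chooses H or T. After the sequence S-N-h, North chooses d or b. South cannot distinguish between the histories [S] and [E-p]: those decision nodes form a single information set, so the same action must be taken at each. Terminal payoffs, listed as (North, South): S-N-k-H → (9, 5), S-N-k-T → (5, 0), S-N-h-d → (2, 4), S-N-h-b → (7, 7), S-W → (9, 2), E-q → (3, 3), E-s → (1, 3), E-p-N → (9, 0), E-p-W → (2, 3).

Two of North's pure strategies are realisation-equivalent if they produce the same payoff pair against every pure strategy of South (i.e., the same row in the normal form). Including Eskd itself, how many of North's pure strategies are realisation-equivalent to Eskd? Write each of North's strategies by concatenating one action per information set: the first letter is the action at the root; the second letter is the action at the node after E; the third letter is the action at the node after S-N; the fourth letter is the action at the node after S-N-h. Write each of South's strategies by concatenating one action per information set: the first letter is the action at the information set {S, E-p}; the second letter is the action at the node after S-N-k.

Row for Eskd (columns NH, NT, WH, WT): (1,3) (1,3) (1,3) (1,3).
Under Eskd, North's choice at the node after S-N and at the node after S-N-h can never be reached regardless of what South does, so varying those choices leaves every outcome unchanged.
Holding the reachable choices fixed and varying the unreachable ones freely already gives 2 × 2 = 4 equivalent strategies.
No other strategy reproduces this row, so those 4 are the full class: Eskd, Eskb, Eshd, Eshb.

4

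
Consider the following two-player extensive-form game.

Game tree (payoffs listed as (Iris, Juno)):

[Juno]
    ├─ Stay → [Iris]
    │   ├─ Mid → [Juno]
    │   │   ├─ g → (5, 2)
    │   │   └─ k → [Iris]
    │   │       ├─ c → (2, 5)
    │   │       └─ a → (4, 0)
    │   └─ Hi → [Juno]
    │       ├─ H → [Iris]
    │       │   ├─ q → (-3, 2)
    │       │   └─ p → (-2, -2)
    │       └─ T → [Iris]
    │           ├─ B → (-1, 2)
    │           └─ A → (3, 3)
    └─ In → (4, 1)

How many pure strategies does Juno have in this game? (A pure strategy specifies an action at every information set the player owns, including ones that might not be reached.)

Juno owns the root with actions {Stay, In} — two choices.
Juno owns the node after Stay-Mid with actions {g, k} — two choices.
Juno owns the node after Stay-Hi with actions {H, T} — two choices.
A pure strategy fixes one action at each information set independently, so the count is the product 2 × 2 × 2 = 8.

8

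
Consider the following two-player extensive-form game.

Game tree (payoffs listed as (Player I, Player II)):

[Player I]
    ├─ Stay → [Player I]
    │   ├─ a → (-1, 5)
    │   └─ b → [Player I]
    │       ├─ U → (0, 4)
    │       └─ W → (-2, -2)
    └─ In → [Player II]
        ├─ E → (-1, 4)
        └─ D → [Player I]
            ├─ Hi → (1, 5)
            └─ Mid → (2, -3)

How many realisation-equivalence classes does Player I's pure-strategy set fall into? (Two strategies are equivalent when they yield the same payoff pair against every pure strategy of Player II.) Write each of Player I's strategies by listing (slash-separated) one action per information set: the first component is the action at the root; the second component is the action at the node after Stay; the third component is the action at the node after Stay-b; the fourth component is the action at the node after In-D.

Player I has 16 pure strategies: Stay/a/U/Hi, Stay/a/U/Mid, Stay/a/W/Hi, Stay/a/W/Mid, Stay/b/U/Hi, Stay/b/U/Mid, Stay/b/W/Hi, Stay/b/W/Mid, In/a/U/Hi, In/a/U/Mid, In/a/W/Hi, In/a/W/Mid, In/b/U/Hi, In/b/U/Mid, In/b/W/Hi, In/b/W/Mid. Columns: E, D.
{Stay/a/U/Hi, Stay/a/U/Mid, Stay/a/W/Hi, Stay/a/W/Mid} → row (-1,5) (-1,5)
{Stay/b/U/Hi, Stay/b/U/Mid} → row (0,4) (0,4)
{Stay/b/W/Hi, Stay/b/W/Mid} → row (-2,-2) (-2,-2)
{In/a/U/Hi, In/a/W/Hi, In/b/U/Hi, In/b/W/Hi} → row (-1,4) (1,5)
{In/a/U/Mid, In/a/W/Mid, In/b/U/Mid, In/b/W/Mid} → row (-1,4) (2,-3)
That's 5 distinct rows out of 16 strategies.

5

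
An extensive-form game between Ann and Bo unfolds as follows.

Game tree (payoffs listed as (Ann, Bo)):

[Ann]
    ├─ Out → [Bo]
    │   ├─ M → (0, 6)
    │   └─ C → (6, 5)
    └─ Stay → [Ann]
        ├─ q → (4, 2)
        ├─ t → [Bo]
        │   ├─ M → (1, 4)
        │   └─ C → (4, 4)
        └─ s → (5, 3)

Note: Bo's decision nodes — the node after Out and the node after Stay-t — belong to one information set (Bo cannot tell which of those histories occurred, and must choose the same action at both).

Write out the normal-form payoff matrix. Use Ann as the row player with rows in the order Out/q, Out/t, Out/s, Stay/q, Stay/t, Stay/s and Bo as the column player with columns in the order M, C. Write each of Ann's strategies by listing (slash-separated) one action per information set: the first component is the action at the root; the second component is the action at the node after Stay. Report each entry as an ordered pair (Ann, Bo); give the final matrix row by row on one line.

Out/q: (0,6) (6,5) | Out/t: (0,6) (6,5) | Out/s: (0,6) (6,5) | Stay/q: (4,2) (4,2) | Stay/t: (1,4) (4,4) | Stay/s: (5,3) (5,3)

Row Out/q: M→(0,6), C→(6,5)
Row Out/t: M→(0,6), C→(6,5)
Row Out/s: M→(0,6), C→(6,5)
Row Stay/q: M→(4,2), C→(4,2)
Row Stay/t: M→(1,4), C→(4,4)
Row Stay/s: M→(5,3), C→(5,3)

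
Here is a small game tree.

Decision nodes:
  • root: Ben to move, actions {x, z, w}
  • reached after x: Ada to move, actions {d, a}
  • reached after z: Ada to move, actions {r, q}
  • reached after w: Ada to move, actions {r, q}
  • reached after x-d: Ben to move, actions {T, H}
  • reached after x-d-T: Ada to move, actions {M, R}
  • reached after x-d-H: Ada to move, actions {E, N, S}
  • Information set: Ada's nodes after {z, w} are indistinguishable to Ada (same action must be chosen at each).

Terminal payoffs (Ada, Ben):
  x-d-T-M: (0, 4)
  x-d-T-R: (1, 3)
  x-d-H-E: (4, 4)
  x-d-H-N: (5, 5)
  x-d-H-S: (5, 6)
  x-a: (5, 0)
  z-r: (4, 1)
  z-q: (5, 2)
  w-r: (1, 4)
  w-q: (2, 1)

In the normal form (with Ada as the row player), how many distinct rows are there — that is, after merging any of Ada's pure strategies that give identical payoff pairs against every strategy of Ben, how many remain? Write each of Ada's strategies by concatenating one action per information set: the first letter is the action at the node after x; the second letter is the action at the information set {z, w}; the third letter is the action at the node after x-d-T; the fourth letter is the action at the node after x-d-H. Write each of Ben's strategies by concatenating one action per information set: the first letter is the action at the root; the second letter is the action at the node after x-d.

14

Ada has 24 pure strategies: drME, drMN, drMS, drRE, drRN, drRS, dqME, dqMN, dqMS, dqRE, dqRN, dqRS, arME, arMN, arMS, arRE, arRN, arRS, aqME, aqMN, aqMS, aqRE, aqRN, aqRS. Columns: xT, xH, zT, zH, wT, wH.
{drME} → row (0,4) (4,4) (4,1) (4,1) (1,4) (1,4)
{drMN} → row (0,4) (5,5) (4,1) (4,1) (1,4) (1,4)
{drMS} → row (0,4) (5,6) (4,1) (4,1) (1,4) (1,4)
{drRE} → row (1,3) (4,4) (4,1) (4,1) (1,4) (1,4)
{drRN} → row (1,3) (5,5) (4,1) (4,1) (1,4) (1,4)
{drRS} → row (1,3) (5,6) (4,1) (4,1) (1,4) (1,4)
{dqME} → row (0,4) (4,4) (5,2) (5,2) (2,1) (2,1)
{dqMN} → row (0,4) (5,5) (5,2) (5,2) (2,1) (2,1)
{dqMS} → row (0,4) (5,6) (5,2) (5,2) (2,1) (2,1)
{dqRE} → row (1,3) (4,4) (5,2) (5,2) (2,1) (2,1)
{dqRN} → row (1,3) (5,5) (5,2) (5,2) (2,1) (2,1)
{dqRS} → row (1,3) (5,6) (5,2) (5,2) (2,1) (2,1)
{arME, arMN, arMS, arRE, arRN, arRS} → row (5,0) (5,0) (4,1) (4,1) (1,4) (1,4)
{aqME, aqMN, aqMS, aqRE, aqRN, aqRS} → row (5,0) (5,0) (5,2) (5,2) (2,1) (2,1)
That's 14 distinct rows out of 24 strategies.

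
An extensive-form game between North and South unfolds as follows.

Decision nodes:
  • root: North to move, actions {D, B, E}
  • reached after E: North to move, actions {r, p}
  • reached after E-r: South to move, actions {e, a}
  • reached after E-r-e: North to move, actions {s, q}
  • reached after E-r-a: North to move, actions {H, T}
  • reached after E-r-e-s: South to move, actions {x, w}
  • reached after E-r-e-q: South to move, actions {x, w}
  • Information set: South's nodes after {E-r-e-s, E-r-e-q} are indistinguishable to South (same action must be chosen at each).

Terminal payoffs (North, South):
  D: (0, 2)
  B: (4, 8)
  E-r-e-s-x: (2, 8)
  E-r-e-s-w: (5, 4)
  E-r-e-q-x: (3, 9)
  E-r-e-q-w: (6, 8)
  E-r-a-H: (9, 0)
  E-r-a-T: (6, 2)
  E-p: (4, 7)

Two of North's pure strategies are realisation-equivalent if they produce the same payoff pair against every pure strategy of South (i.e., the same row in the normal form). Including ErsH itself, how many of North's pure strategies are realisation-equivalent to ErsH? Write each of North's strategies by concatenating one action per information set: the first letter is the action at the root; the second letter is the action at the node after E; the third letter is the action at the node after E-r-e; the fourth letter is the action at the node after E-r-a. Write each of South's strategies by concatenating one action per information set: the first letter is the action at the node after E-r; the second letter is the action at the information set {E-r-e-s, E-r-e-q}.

Row for ErsH (columns ex, ew, ax, aw): (2,8) (5,4) (9,0) (9,0).
Every one of North's information sets is on the play path for some reply by South when North follows ErsH.
Changing the action at any of them therefore changes at least one column, so only ErsH itself gives this row.

1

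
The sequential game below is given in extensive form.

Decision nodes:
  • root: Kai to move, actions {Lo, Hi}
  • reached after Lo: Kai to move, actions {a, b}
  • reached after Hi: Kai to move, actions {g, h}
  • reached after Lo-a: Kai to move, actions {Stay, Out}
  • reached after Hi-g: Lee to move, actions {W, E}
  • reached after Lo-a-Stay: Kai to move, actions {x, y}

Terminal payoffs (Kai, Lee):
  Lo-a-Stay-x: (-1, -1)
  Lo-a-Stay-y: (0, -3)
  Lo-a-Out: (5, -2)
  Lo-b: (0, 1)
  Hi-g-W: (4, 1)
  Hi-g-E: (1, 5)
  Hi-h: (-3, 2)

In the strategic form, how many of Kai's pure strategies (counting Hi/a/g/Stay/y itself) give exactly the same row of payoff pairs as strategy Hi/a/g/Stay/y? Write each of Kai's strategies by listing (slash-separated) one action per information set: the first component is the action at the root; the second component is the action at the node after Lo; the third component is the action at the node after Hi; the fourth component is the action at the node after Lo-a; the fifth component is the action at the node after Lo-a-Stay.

Row for Hi/a/g/Stay/y (columns W, E): (4,1) (1,5).
Under Hi/a/g/Stay/y, Kai's choice at the node after Lo and at the node after Lo-a and at the node after Lo-a-Stay can never be reached regardless of what Lee does, so varying those choices leaves every outcome unchanged.
Holding the reachable choices fixed and varying the unreachable ones freely already gives 2 × 2 × 2 = 8 equivalent strategies.
No other strategy reproduces this row, so those 8 are the full class: Hi/a/g/Stay/x, Hi/a/g/Stay/y, Hi/a/g/Out/x, Hi/a/g/Out/y, Hi/b/g/Stay/x, Hi/b/g/Stay/y, Hi/b/g/Out/x, Hi/b/g/Out/y.

8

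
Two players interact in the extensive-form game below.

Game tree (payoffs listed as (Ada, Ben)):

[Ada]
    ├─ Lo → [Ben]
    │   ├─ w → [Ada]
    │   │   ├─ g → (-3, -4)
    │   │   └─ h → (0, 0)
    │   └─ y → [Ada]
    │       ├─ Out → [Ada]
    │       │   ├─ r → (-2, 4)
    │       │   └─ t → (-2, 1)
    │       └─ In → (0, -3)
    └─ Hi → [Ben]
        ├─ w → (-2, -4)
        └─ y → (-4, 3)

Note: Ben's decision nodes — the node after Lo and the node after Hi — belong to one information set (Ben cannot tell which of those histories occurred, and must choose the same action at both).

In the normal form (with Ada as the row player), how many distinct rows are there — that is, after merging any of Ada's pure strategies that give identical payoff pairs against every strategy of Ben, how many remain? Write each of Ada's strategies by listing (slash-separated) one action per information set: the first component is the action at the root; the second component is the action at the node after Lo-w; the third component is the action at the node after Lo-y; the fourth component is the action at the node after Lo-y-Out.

7

Ada has 16 pure strategies: Lo/g/Out/r, Lo/g/Out/t, Lo/g/In/r, Lo/g/In/t, Lo/h/Out/r, Lo/h/Out/t, Lo/h/In/r, Lo/h/In/t, Hi/g/Out/r, Hi/g/Out/t, Hi/g/In/r, Hi/g/In/t, Hi/h/Out/r, Hi/h/Out/t, Hi/h/In/r, Hi/h/In/t. Columns: w, y.
{Lo/g/Out/r} → row (-3,-4) (-2,4)
{Lo/g/Out/t} → row (-3,-4) (-2,1)
{Lo/g/In/r, Lo/g/In/t} → row (-3,-4) (0,-3)
{Lo/h/Out/r} → row (0,0) (-2,4)
{Lo/h/Out/t} → row (0,0) (-2,1)
{Lo/h/In/r, Lo/h/In/t} → row (0,0) (0,-3)
{Hi/g/Out/r, Hi/g/Out/t, Hi/g/In/r, Hi/g/In/t, Hi/h/Out/r, Hi/h/Out/t, Hi/h/In/r, Hi/h/In/t} → row (-2,-4) (-4,3)
That's 7 distinct rows out of 16 strategies.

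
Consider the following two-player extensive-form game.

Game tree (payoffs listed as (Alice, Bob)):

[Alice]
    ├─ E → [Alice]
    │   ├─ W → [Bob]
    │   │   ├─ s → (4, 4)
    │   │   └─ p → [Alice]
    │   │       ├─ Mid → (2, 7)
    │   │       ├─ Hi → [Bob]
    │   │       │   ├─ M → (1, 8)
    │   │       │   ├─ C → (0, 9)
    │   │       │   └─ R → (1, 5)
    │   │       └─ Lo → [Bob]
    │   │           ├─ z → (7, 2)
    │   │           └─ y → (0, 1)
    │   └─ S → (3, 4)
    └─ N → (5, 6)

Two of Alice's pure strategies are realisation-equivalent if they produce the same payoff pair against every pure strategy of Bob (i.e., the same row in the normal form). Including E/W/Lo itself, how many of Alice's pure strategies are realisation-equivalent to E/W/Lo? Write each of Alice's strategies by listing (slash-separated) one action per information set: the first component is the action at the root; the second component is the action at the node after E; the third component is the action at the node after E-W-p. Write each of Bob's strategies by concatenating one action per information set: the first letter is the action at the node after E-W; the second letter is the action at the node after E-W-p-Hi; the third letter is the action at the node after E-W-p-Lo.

Row for E/W/Lo (columns sMz, sMy, sCz, sCy, sRz, sRy, pMz, pMy, pCz, pCy, pRz, pRy): (4,4) (4,4) (4,4) (4,4) (4,4) (4,4) (7,2) (0,1) (7,2) (0,1) (7,2) (0,1).
Every one of Alice's information sets is on the play path for some reply by Bob when Alice follows E/W/Lo.
Changing the action at any of them therefore changes at least one column, so only E/W/Lo itself gives this row.

1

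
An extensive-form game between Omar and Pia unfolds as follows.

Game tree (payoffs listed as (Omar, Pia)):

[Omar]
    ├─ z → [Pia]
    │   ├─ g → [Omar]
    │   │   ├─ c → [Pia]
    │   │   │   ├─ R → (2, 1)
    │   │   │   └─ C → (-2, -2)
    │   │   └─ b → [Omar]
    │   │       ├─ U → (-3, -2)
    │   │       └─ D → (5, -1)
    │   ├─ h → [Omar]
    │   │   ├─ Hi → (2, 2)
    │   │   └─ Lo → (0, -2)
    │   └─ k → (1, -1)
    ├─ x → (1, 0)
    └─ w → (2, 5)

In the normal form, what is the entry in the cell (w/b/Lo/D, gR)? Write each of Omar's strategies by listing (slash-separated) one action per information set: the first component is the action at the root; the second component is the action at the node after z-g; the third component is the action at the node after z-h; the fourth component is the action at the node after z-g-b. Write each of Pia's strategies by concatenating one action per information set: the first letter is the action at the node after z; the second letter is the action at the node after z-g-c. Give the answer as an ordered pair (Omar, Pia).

Trace the play path from the root:
  Omar plays w
→ terminal payoff (2, 5).
(Omar's choice at the node after z-g is never reached on this path, so it doesn't affect the outcome.)

(2, 5)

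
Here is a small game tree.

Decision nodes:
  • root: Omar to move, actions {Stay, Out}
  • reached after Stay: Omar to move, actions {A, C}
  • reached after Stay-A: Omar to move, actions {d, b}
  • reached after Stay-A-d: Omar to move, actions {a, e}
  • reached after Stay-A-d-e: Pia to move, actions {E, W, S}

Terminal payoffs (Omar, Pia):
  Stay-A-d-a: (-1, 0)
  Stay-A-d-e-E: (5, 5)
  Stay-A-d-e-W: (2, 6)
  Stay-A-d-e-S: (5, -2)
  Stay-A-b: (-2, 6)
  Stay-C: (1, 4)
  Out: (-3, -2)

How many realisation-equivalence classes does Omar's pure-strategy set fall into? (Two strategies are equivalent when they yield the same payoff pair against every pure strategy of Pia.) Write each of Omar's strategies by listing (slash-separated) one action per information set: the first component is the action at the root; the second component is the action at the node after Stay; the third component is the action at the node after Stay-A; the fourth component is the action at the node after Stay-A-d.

5

Omar has 16 pure strategies: Stay/A/d/a, Stay/A/d/e, Stay/A/b/a, Stay/A/b/e, Stay/C/d/a, Stay/C/d/e, Stay/C/b/a, Stay/C/b/e, Out/A/d/a, Out/A/d/e, Out/A/b/a, Out/A/b/e, Out/C/d/a, Out/C/d/e, Out/C/b/a, Out/C/b/e. Columns: E, W, S.
{Stay/A/d/a} → row (-1,0) (-1,0) (-1,0)
{Stay/A/d/e} → row (5,5) (2,6) (5,-2)
{Stay/A/b/a, Stay/A/b/e} → row (-2,6) (-2,6) (-2,6)
{Stay/C/d/a, Stay/C/d/e, Stay/C/b/a, Stay/C/b/e} → row (1,4) (1,4) (1,4)
{Out/A/d/a, Out/A/d/e, Out/A/b/a, Out/A/b/e, Out/C/d/a, Out/C/d/e, Out/C/b/a, Out/C/b/e} → row (-3,-2) (-3,-2) (-3,-2)
That's 5 distinct rows out of 16 strategies.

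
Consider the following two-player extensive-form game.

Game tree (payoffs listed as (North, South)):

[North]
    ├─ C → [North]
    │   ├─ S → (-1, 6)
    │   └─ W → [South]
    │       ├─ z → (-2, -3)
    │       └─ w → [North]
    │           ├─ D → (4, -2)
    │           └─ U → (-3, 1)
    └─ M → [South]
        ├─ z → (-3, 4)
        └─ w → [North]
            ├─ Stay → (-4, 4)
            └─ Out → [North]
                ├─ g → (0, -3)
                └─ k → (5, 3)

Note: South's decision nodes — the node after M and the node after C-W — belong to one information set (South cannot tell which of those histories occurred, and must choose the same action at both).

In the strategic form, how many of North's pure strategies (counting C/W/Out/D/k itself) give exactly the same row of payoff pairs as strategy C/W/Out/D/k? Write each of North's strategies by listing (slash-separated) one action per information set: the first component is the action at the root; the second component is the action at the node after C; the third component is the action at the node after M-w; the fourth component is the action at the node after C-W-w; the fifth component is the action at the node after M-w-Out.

4

Row for C/W/Out/D/k (columns z, w): (-2,-3) (4,-2).
Under C/W/Out/D/k, North's choice at the node after M-w and at the node after M-w-Out can never be reached regardless of what South does, so varying those choices leaves every outcome unchanged.
Holding the reachable choices fixed and varying the unreachable ones freely already gives 2 × 2 = 4 equivalent strategies.
No other strategy reproduces this row, so those 4 are the full class: C/W/Stay/D/g, C/W/Stay/D/k, C/W/Out/D/g, C/W/Out/D/k.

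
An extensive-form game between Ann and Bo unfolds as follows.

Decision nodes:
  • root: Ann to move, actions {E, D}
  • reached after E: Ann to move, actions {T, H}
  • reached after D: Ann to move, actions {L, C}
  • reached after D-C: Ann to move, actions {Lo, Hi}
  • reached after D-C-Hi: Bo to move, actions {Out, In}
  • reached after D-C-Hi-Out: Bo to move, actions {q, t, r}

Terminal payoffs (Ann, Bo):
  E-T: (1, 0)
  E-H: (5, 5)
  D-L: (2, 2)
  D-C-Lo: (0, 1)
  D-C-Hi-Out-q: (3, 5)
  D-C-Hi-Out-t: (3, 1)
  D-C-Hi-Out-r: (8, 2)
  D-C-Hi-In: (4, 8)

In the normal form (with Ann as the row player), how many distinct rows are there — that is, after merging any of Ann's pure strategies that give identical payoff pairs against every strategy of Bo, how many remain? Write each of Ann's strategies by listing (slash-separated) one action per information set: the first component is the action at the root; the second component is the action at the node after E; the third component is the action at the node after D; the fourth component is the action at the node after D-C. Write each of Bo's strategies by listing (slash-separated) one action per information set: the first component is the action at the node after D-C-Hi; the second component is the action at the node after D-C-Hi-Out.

Ann has 16 pure strategies: E/T/L/Lo, E/T/L/Hi, E/T/C/Lo, E/T/C/Hi, E/H/L/Lo, E/H/L/Hi, E/H/C/Lo, E/H/C/Hi, D/T/L/Lo, D/T/L/Hi, D/T/C/Lo, D/T/C/Hi, D/H/L/Lo, D/H/L/Hi, D/H/C/Lo, D/H/C/Hi. Columns: Out/q, Out/t, Out/r, In/q, In/t, In/r.
{E/T/L/Lo, E/T/L/Hi, E/T/C/Lo, E/T/C/Hi} → row (1,0) (1,0) (1,0) (1,0) (1,0) (1,0)
{E/H/L/Lo, E/H/L/Hi, E/H/C/Lo, E/H/C/Hi} → row (5,5) (5,5) (5,5) (5,5) (5,5) (5,5)
{D/T/L/Lo, D/T/L/Hi, D/H/L/Lo, D/H/L/Hi} → row (2,2) (2,2) (2,2) (2,2) (2,2) (2,2)
{D/T/C/Lo, D/H/C/Lo} → row (0,1) (0,1) (0,1) (0,1) (0,1) (0,1)
{D/T/C/Hi, D/H/C/Hi} → row (3,5) (3,1) (8,2) (4,8) (4,8) (4,8)
That's 5 distinct rows out of 16 strategies.

5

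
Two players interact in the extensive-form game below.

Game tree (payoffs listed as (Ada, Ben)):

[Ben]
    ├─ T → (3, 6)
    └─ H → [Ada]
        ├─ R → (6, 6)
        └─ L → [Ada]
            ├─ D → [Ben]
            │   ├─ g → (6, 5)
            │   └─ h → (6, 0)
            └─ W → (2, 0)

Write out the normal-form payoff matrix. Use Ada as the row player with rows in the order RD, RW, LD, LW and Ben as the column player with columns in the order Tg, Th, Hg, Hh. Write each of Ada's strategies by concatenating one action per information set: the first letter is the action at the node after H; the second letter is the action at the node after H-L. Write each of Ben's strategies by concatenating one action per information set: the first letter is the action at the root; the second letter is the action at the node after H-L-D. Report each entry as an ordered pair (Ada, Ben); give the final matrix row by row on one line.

           Tg       Th       Hg       Hh
  RD    (3,6)    (3,6)    (6,6)    (6,6)
  RW    (3,6)    (3,6)    (6,6)    (6,6)
  LD    (3,6)    (3,6)    (6,5)    (6,0)
  LW    (3,6)    (3,6)    (2,0)    (2,0)

RD: (3,6) (3,6) (6,6) (6,6) | RW: (3,6) (3,6) (6,6) (6,6) | LD: (3,6) (3,6) (6,5) (6,0) | LW: (3,6) (3,6) (2,0) (2,0)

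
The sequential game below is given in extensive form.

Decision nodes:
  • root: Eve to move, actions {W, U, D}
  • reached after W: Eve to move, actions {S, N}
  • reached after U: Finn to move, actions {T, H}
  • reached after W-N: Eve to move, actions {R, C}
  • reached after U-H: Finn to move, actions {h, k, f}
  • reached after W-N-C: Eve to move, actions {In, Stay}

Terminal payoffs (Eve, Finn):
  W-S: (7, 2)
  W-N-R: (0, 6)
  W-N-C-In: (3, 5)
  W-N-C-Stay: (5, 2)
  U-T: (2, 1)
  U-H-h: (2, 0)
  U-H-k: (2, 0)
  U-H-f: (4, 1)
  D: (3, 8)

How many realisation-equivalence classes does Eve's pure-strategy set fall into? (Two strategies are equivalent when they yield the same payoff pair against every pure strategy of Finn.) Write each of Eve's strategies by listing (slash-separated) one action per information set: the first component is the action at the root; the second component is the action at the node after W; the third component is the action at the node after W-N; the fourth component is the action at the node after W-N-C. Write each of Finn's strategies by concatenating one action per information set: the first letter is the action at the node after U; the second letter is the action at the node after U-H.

Eve has 24 pure strategies: W/S/R/In, W/S/R/Stay, W/S/C/In, W/S/C/Stay, W/N/R/In, W/N/R/Stay, W/N/C/In, W/N/C/Stay, U/S/R/In, U/S/R/Stay, U/S/C/In, U/S/C/Stay, U/N/R/In, U/N/R/Stay, U/N/C/In, U/N/C/Stay, D/S/R/In, D/S/R/Stay, D/S/C/In, D/S/C/Stay, D/N/R/In, D/N/R/Stay, D/N/C/In, D/N/C/Stay. Columns: Th, Tk, Tf, Hh, Hk, Hf.
{W/S/R/In, W/S/R/Stay, W/S/C/In, W/S/C/Stay} → row (7,2) (7,2) (7,2) (7,2) (7,2) (7,2)
{W/N/R/In, W/N/R/Stay} → row (0,6) (0,6) (0,6) (0,6) (0,6) (0,6)
{W/N/C/In} → row (3,5) (3,5) (3,5) (3,5) (3,5) (3,5)
{W/N/C/Stay} → row (5,2) (5,2) (5,2) (5,2) (5,2) (5,2)
{U/S/R/In, U/S/R/Stay, U/S/C/In, U/S/C/Stay, U/N/R/In, U/N/R/Stay, U/N/C/In, U/N/C/Stay} → row (2,1) (2,1) (2,1) (2,0) (2,0) (4,1)
{D/S/R/In, D/S/R/Stay, D/S/C/In, D/S/C/Stay, D/N/R/In, D/N/R/Stay, D/N/C/In, D/N/C/Stay} → row (3,8) (3,8) (3,8) (3,8) (3,8) (3,8)
That's 6 distinct rows out of 24 strategies.

6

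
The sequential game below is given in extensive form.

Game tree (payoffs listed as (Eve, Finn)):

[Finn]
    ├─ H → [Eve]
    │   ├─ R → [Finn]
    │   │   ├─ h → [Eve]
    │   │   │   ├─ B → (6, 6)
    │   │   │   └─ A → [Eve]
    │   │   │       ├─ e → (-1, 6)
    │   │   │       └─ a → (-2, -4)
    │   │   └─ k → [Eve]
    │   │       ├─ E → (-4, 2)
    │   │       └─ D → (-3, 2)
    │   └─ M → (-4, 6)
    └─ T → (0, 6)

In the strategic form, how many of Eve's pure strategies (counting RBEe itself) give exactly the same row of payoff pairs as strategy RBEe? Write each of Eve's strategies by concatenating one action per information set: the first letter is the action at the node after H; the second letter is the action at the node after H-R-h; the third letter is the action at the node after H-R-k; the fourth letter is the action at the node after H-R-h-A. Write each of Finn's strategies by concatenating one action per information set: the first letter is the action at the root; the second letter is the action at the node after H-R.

2

Row for RBEe (columns Hh, Hk, Th, Tk): (6,6) (-4,2) (0,6) (0,6).
Under RBEe, Eve's choice at the node after H-R-h-A can never be reached regardless of what Finn does, so varying those choices leaves every outcome unchanged.
Holding the reachable choices fixed and varying the unreachable one freely already gives 2 equivalent strategies.
No other strategy reproduces this row, so those 2 are the full class: RBEe, RBEa.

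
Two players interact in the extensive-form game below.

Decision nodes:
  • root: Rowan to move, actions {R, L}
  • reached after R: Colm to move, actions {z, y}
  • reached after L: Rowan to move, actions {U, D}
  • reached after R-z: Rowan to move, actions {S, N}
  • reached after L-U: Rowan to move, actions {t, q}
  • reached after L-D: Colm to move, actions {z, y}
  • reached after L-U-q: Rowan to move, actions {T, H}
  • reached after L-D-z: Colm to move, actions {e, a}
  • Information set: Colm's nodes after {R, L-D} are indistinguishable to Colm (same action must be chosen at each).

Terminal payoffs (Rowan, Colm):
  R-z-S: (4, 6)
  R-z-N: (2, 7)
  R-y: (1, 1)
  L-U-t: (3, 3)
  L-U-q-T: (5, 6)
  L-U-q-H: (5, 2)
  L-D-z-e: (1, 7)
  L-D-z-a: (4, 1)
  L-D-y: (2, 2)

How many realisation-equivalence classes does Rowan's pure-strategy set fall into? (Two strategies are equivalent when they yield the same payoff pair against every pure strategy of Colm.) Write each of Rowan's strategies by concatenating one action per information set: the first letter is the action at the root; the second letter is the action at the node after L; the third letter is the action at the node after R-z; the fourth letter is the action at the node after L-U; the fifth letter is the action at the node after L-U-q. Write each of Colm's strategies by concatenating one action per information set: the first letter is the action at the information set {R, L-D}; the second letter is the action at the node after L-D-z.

Rowan has 32 pure strategies: RUStT, RUStH, RUSqT, RUSqH, RUNtT, RUNtH, RUNqT, RUNqH, RDStT, RDStH, RDSqT, RDSqH, RDNtT, RDNtH, RDNqT, RDNqH, LUStT, LUStH, LUSqT, LUSqH, LUNtT, LUNtH, LUNqT, LUNqH, LDStT, LDStH, LDSqT, LDSqH, LDNtT, LDNtH, LDNqT, LDNqH. Columns: ze, za, ye, ya.
{RUStT, RUStH, RUSqT, RUSqH, RDStT, RDStH, RDSqT, RDSqH} → row (4,6) (4,6) (1,1) (1,1)
{RUNtT, RUNtH, RUNqT, RUNqH, RDNtT, RDNtH, RDNqT, RDNqH} → row (2,7) (2,7) (1,1) (1,1)
{LUStT, LUStH, LUNtT, LUNtH} → row (3,3) (3,3) (3,3) (3,3)
{LUSqT, LUNqT} → row (5,6) (5,6) (5,6) (5,6)
{LUSqH, LUNqH} → row (5,2) (5,2) (5,2) (5,2)
{LDStT, LDStH, LDSqT, LDSqH, LDNtT, LDNtH, LDNqT, LDNqH} → row (1,7) (4,1) (2,2) (2,2)
That's 6 distinct rows out of 32 strategies.

6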